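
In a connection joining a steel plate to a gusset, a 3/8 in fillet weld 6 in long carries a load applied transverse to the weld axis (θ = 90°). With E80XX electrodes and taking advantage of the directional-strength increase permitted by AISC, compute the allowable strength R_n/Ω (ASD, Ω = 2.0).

E80XX → F_EXX = 80 ksi.
t_e = 0.707 × 0.375 = 0.2651 in; A_we = 0.2651 × 6 = 1.591 in².
Directional factor: 1.0 + 0.5 sin^1.5(90°) = 1.5.
F_nw = 0.6 × 80 × 1.5 = 72 ksi.
R_n/Ω = (72 × 1.591) / 2.0 = 57.27 kip.

R_n/Ω ≈ 57.3 kip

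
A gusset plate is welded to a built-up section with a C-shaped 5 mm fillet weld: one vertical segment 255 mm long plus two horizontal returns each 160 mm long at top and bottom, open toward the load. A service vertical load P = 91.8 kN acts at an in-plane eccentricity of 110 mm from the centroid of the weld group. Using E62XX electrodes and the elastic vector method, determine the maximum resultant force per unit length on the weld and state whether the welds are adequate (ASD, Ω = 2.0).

f_max ≈ 341 N/mm; adequate

E62XX → F_EXX = 620 MPa.
Total weld length L_w = 575 mm. Treat welds as unit-width lines.
Centroid: x̄ = 2×160×80 / 575 = 44.52 mm from the vertical weld.
Polar moment about centroid: J = I_x + I_y = [255³/12 + 2×160×127.5²] + [255×44.52² + 2(160³/12 + 160×35.48²)] = 8175000 mm³.
Direct shear f_v = P/L_w = 91.8×10³ / 575 = 159.7 N/mm (vertical).
Torsion M = P·e = 91.8×10³ × 110 = 10098000 N·mm.
Critical point at (x, y) = (115.5, 127.5) from centroid. f_tx = M·y/J = 157.5 N/mm; f_ty = M·x/J = 142.6 N/mm.
Resultant f_max = √[f_tx² + (f_v + f_ty)²] = √[157.5² + (159.7 + 142.6)²] = 340.9 N/mm.
Capacity per unit length: r_n/Ω = (1/2.0) × 0.6 × 620 × (0.707 × 5) = 657.5 N/mm.
340.9 ≤ 657.5 → adequate.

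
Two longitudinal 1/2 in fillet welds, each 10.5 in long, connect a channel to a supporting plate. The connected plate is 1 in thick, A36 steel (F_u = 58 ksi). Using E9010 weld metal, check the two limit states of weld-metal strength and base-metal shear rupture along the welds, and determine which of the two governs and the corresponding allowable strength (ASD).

E90XX → F_EXX = 90 ksi.
t_e = 0.707 × 0.5 = 0.3535 in; L = 21 in.
Weld metal: R_n/Ω = (1/2.0) × 0.6 × 90 × 0.3535 × 21 = 200.4 kip.
Base metal (shear rupture): R_n/Ω = (1/2.0) × 0.6 × 58 × 1 × 21 = 365.4 kip.
Governing: weld metal.

R_n/Ω ≈ 200 kip (weld metal governs)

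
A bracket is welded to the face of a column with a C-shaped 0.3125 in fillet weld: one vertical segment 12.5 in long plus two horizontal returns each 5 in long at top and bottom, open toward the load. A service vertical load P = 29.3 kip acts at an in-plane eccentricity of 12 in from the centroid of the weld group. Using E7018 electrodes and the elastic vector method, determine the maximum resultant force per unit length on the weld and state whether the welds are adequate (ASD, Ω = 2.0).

E70XX → F_EXX = 70 ksi.
Total weld length L_w = 22.5 in. Treat welds as unit-width lines.
Centroid: x̄ = 2×5×2.5 / 22.5 = 1.111 in from the vertical weld.
Polar moment about centroid: J = I_x + I_y = [12.5³/12 + 2×5×6.25²] + [12.5×1.111² + 2(5³/12 + 5×1.389²)] = 608.9 in³.
Direct shear f_v = P/L_w = 29.3 / 22.5 = 1.302 kip/in (vertical).
Torsion M = P·e = 29.3 × 12 = 351.6 kip·in.
Critical point at (x, y) = (3.889, 6.25) from centroid. f_tx = M·y/J = 3.609 kip/in; f_ty = M·x/J = 2.245 kip/in.
Resultant f_max = √[f_tx² + (f_v + f_ty)²] = √[3.609² + (1.302 + 2.245)²] = 5.061 kip/in.
Capacity per unit length: r_n/Ω = (1/2.0) × 0.6 × 70 × (0.707 × 0.3125) = 4.64 kip/in.
5.061 > 4.64 → NOT adequate.

f_max ≈ 5.06 kip/in; NOT adequate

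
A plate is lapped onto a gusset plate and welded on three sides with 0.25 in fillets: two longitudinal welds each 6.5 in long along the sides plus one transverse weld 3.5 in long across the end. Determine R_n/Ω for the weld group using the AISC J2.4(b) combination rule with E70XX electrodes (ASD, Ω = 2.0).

R_n/Ω ≈ 61.2 kips

E70XX → F_EXX = 70 ksi.
t_e = 0.707 × 0.25 = 0.1767 in.
R_nwl = 0.6 × 70 × 0.1767 × 13 = 96.51 kips (longitudinal, 2 welds).
R_nwt = 0.6 × 70 × 0.1767 × 3.5 = 25.98 kips (transverse, base value).
(i) R_nwl + R_nwt = 122.5 kips; (ii) 0.85 R_nwl + 1.5 R_nwt = 121 kips.
R_n = max = 122.5 kips [governs: (i)]; R_n/Ω = 61.24 kips.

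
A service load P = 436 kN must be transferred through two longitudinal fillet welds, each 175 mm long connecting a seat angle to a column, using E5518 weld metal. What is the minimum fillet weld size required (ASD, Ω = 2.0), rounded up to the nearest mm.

E55XX → F_EXX = 550 MPa.
Total weld length L = 350 mm.
Required throat t_e = P × Ω / (0.6 F_EXX × L) = 436 × 2.0 / (0.6 × 550 × 350 × 10⁻³) = 7.55 mm.
Required leg w = t_e / 0.707 = 10.68 mm → use 11 mm.

w = 11 mm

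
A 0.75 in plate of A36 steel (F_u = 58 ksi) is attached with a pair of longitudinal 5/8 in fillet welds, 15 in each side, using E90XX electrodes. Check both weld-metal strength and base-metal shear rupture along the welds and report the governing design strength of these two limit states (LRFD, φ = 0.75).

E90XX → F_EXX = 90 ksi.
t_e = 0.707 × 0.625 = 0.4419 in; L = 30 in.
Weld metal: φR_n = 0.75 × 0.6 × 90 × 0.4419 × 30 = 536.9 kips.
Base metal (shear rupture): φR_n = 0.75 × 0.6 × 58 × 0.75 × 30 = 587.2 kips.
Governing: weld metal.

φR_n ≈ 537 kips (weld metal governs)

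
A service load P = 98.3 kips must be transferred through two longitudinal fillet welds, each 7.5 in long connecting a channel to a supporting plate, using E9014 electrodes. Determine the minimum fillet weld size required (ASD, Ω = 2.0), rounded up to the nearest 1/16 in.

E90XX → F_EXX = 90 ksi.
Total weld length L = 15 in.
Required throat t_e = P × Ω / (0.6 F_EXX × L) = 98.3 × 2.0 / (0.6 × 90 × 15) = 0.2427 in.
Required leg w = t_e / 0.707 = 0.3433 in → use 3/8 in.

w = 3/8 in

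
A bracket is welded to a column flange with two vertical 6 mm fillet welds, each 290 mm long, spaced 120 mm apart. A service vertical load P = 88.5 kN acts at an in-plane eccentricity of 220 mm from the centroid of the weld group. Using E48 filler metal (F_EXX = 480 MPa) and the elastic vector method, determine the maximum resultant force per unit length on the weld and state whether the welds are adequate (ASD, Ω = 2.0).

Total weld length L_w = 580 mm. Treat welds as unit-width lines.
Polar moment about centroid: J = 2[d³/12 + d(b/2)²] = 2[290³/12 + 290×60²] = 6153000 mm³.
Direct shear f_v = P/L_w = 88.5×10³ / 580 = 152.6 N/mm (vertical).
Torsion M = P·e = 88.5×10³ × 220 = 19470000 N·mm.
Critical point at (x, y) = (60, 145) from centroid. f_tx = M·y/J = 458.8 N/mm; f_ty = M·x/J = 189.9 N/mm.
Resultant f_max = √[f_tx² + (f_v + f_ty)²] = √[458.8² + (152.6 + 189.9)²] = 572.5 N/mm.
Capacity per unit length: r_n/Ω = (1/2.0) × 0.6 × 480 × (0.707 × 6) = 610.8 N/mm.
572.5 ≤ 610.8 → adequate.

f_max ≈ 573 N/mm; adequate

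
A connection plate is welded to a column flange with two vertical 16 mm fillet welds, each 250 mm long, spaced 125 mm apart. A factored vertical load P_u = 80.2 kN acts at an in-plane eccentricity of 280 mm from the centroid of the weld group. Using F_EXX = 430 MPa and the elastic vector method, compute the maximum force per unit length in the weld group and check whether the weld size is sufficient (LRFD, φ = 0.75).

f_max ≈ 774 N/mm; adequate

Total weld length L_w = 500 mm. Treat welds as unit-width lines.
Polar moment about centroid: J = 2[d³/12 + d(b/2)²] = 2[250³/12 + 250×62.5²] = 4557000 mm³.
Direct shear f_v = P/L_w = 80.2×10³ / 500 = 160.4 N/mm (vertical).
Torsion M = P·e = 80.2×10³ × 280 = 22456000 N·mm.
Critical point at (x, y) = (62.5, 125) from centroid. f_tx = M·y/J = 615.9 N/mm; f_ty = M·x/J = 308 N/mm.
Resultant f_max = √[f_tx² + (f_v + f_ty)²] = √[615.9² + (160.4 + 308)²] = 773.8 N/mm.
Capacity per unit length: φr_n = 0.75 × 0.6 × 430 × (0.707 × 16) = 2189 N/mm.
773.8 ≤ 2189 → adequate.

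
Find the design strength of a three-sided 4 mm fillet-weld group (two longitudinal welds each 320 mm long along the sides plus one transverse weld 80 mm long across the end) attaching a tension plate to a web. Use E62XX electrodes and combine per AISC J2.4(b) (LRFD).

φR_n ≈ 568 kN

E62XX → F_EXX = 620 MPa.
t_e = 0.707 × 4 = 2.828 mm.
R_nwl = 0.6 × 620 × 2.828 × 640 × 10⁻³ = 673.3 kN (longitudinal, 2 welds).
R_nwt = 0.6 × 620 × 2.828 × 80 × 10⁻³ = 84.16 kN (transverse, base value).
(i) R_nwl + R_nwt = 757.5 kN; (ii) 0.85 R_nwl + 1.5 R_nwt = 698.5 kN.
R_n = max = 757.5 kN [governs: (i)]; φR_n = 568.1 kN.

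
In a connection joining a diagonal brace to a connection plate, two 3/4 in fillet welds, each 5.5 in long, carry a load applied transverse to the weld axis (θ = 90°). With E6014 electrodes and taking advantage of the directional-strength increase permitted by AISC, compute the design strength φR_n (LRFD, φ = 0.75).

E60XX → F_EXX = 60 ksi.
t_e = 0.707 × 0.75 = 0.5302 in; A_we = 0.5302 × 11 = 5.833 in².
Directional factor: 1.0 + 0.5 sin^1.5(90°) = 1.5.
F_nw = 0.6 × 60 × 1.5 = 54 ksi.
φR_n = 0.75 × 54 × 5.833 = 236.2 kip.

φR_n ≈ 236 kip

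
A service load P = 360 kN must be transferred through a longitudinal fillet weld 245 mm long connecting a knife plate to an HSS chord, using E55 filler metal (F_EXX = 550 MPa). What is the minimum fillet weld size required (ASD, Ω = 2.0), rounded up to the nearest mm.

w = 13 mm

Total weld length L = 245 mm.
Required throat t_e = P × Ω / (0.6 F_EXX × L) = 360 × 2.0 / (0.6 × 550 × 245 × 10⁻³) = 8.905 mm.
Required leg w = t_e / 0.707 = 12.6 mm → use 13 mm.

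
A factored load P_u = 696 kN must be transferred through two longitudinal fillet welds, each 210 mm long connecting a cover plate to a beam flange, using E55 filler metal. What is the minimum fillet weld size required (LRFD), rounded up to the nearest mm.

E55XX → F_EXX = 550 MPa.
Total weld length L = 420 mm.
Required throat t_e = P_u / (φ × 0.6 F_EXX × L) = 696 / (0.75 × 0.6 × 550 × 420 × 10⁻³) = 6.696 mm.
Required leg w = t_e / 0.707 = 9.47 mm → use 10 mm.

w = 10 mm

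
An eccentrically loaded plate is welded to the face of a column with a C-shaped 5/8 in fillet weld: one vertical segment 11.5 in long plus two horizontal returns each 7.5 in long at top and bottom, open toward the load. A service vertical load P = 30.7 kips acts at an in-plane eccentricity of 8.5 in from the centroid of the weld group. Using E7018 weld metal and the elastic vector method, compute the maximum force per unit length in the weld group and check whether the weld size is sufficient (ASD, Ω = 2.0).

f_max ≈ 3.51 kip/in; adequate

E70XX → F_EXX = 70 ksi.
Total weld length L_w = 26.5 in. Treat welds as unit-width lines.
Centroid: x̄ = 2×7.5×3.75 / 26.5 = 2.123 in from the vertical weld.
Polar moment about centroid: J = I_x + I_y = [11.5³/12 + 2×7.5×5.75²] + [11.5×2.123² + 2(7.5³/12 + 7.5×1.627²)] = 784.5 in³.
Direct shear f_v = P/L_w = 30.7 / 26.5 = 1.158 kip/in (vertical).
Torsion M = P·e = 30.7 × 8.5 = 260.95 kip·in.
Critical point at (x, y) = (5.377, 5.75) from centroid. f_tx = M·y/J = 1.913 kip/in; f_ty = M·x/J = 1.789 kip/in.
Resultant f_max = √[f_tx² + (f_v + f_ty)²] = √[1.913² + (1.158 + 1.789)²] = 3.513 kip/in.
Capacity per unit length: r_n/Ω = (1/2.0) × 0.6 × 70 × (0.707 × 0.625) = 9.279 kip/in.
3.513 ≤ 9.279 → adequate.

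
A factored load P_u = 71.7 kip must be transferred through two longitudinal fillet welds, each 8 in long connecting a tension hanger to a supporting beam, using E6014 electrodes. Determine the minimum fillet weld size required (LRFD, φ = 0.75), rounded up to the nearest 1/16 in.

E60XX → F_EXX = 60 ksi.
Total weld length L = 16 in.
Required throat t_e = P_u / (φ × 0.6 F_EXX × L) = 71.7 / (0.75 × 0.6 × 60 × 16) = 0.166 in.
Required leg w = t_e / 0.707 = 0.2348 in → use 1/4 in.

w = 1/4 in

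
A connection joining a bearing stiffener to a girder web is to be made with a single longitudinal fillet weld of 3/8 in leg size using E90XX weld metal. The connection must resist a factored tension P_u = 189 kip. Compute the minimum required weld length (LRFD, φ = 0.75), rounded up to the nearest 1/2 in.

E90XX → F_EXX = 90 ksi.
Throat t_e = 0.707 × 0.375 = 0.2651 in.
φr_n = 0.75 × 0.6 × 90 × 0.2651 = 10.74 kip/in.
L_req = P_u / φr_n = 189 / 10.74 = 17.6 in total.
Round up → use L = 18 in.

L = 18 in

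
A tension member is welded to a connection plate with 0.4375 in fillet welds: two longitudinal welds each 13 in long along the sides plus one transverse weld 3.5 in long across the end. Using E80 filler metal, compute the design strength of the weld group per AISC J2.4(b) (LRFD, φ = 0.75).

E80XX → F_EXX = 80 ksi.
t_e = 0.707 × 0.4375 = 0.3093 in.
R_nwl = 0.6 × 80 × 0.3093 × 26 = 386 kips (longitudinal, 2 welds).
R_nwt = 0.6 × 80 × 0.3093 × 3.5 = 51.96 kips (transverse, base value).
(i) R_nwl + R_nwt = 438 kips; (ii) 0.85 R_nwl + 1.5 R_nwt = 406.1 kips.
R_n = max = 438 kips [governs: (i)]; φR_n = 328.5 kips.

φR_n ≈ 328 kips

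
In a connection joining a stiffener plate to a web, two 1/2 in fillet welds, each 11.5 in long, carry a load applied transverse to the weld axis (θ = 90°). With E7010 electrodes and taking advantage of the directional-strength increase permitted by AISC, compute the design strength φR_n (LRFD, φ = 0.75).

φR_n ≈ 384 kips

E70XX → F_EXX = 70 ksi.
t_e = 0.707 × 0.5 = 0.3535 in; A_we = 0.3535 × 23 = 8.13 in².
Directional factor: 1.0 + 0.5 sin^1.5(90°) = 1.5.
F_nw = 0.6 × 70 × 1.5 = 63 ksi.
φR_n = 0.75 × 63 × 8.13 = 384.2 kips.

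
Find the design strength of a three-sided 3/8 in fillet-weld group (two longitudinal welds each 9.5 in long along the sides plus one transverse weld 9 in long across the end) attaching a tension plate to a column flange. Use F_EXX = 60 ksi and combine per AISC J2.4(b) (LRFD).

t_e = 0.707 × 0.375 = 0.2651 in.
R_nwl = 0.6 × 60 × 0.2651 × 19 = 181.3 kip (longitudinal, 2 welds).
R_nwt = 0.6 × 60 × 0.2651 × 9 = 85.9 kip (transverse, base value).
(i) R_nwl + R_nwt = 267.2 kip; (ii) 0.85 R_nwl + 1.5 R_nwt = 283 kip.
R_n = max = 283 kip [governs: (ii)]; φR_n = 212.2 kip.

φR_n ≈ 212 kip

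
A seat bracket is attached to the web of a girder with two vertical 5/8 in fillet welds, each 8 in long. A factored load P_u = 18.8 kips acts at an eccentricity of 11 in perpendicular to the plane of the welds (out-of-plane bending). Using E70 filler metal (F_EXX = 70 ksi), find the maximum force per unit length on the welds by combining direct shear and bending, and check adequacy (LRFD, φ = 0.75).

L_w = 2 × 8 = 16 in; section modulus (unit throat) S = 2 × L²/6 = 21.33 in².
Direct shear f_v = P/L_w = 18.8/16 = 1.175 kip/in.
Moment M = P × e = 18.8 × 11 = 206.8 kip·in; bending f_b = M/S = 9.694 kip/in.
f_max = √(f_v² + f_b²) = √(1.175² + 9.694²) = 9.765 kip/in.
φr_n = 0.75 × 0.6 × 70 × (0.707 × 0.625) = 13.92 kip/in → adequate.

f_max ≈ 9.76 kip/in; adequate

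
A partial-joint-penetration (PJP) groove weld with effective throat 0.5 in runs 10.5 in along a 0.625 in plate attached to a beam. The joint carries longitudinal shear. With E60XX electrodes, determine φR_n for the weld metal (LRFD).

E60XX → F_EXX = 60 ksi.
Effective throat (given) t_e = 0.5 in.
A_we = 0.5 × 10.5 = 5.25 in².
F_nw = 0.6 F_EXX = 36 ksi.
φR_n = 0.75 × 36 × 5.25 = 141.8 kips.

φR_n ≈ 142 kips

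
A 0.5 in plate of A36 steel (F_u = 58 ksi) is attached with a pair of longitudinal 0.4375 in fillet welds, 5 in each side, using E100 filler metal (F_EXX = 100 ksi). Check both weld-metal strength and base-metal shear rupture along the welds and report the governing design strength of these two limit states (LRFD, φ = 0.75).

φR_n ≈ 130 kip (base-metal shear rupture governs)

t_e = 0.707 × 0.4375 = 0.3093 in; L = 10 in.
Weld metal: φR_n = 0.75 × 0.6 × 100 × 0.3093 × 10 = 139.2 kip.
Base metal (shear rupture): φR_n = 0.75 × 0.6 × 58 × 0.5 × 10 = 130.5 kip.
Governing: base-metal shear rupture.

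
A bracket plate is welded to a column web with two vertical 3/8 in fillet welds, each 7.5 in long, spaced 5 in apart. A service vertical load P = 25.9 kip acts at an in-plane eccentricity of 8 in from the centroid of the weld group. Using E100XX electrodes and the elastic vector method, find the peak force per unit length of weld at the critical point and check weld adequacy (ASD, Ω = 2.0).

f_max ≈ 6.8 kip/in; adequate

E100XX → F_EXX = 100 ksi.
Total weld length L_w = 15 in. Treat welds as unit-width lines.
Polar moment about centroid: J = 2[d³/12 + d(b/2)²] = 2[7.5³/12 + 7.5×2.5²] = 164.1 in³.
Direct shear f_v = P/L_w = 25.9 / 15 = 1.727 kip/in (vertical).
Torsion M = P·e = 25.9 × 8 = 207.2 kip·in.
Critical point at (x, y) = (2.5, 3.75) from centroid. f_tx = M·y/J = 4.736 kip/in; f_ty = M·x/J = 3.157 kip/in.
Resultant f_max = √[f_tx² + (f_v + f_ty)²] = √[4.736² + (1.727 + 3.157)²] = 6.803 kip/in.
Capacity per unit length: r_n/Ω = (1/2.0) × 0.6 × 100 × (0.707 × 0.375) = 7.954 kip/in.
6.803 ≤ 7.954 → adequate.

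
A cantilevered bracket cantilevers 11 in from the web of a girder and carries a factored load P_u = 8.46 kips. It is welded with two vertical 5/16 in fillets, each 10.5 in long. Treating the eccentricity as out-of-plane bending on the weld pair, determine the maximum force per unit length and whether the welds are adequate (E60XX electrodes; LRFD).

f_max ≈ 2.56 kip/in; adequate

E60XX → F_EXX = 60 ksi.
L_w = 2 × 10.5 = 21 in; section modulus (unit throat) S = 2 × L²/6 = 36.75 in².
Direct shear f_v = P/L_w = 8.46/21 = 0.4029 kip/in.
Moment M = P × e = 8.46 × 11 = 93.06 kip·in; bending f_b = M/S = 2.532 kip/in.
f_max = √(f_v² + f_b²) = √(0.4029² + 2.532²) = 2.564 kip/in.
φr_n = 0.75 × 0.6 × 60 × (0.707 × 0.3125) = 5.965 kip/in → adequate.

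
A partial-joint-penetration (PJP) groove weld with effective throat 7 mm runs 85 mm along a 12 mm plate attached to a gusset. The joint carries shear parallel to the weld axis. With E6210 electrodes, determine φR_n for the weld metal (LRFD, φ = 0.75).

E62XX → F_EXX = 620 MPa.
Effective throat (given) t_e = 7 mm.
A_we = 7 × 85 = 595 mm².
F_nw = 0.6 F_EXX = 372 MPa.
φR_n = 0.75 × 372 × 595 × 10⁻³ = 166 kN.

φR_n ≈ 166 kN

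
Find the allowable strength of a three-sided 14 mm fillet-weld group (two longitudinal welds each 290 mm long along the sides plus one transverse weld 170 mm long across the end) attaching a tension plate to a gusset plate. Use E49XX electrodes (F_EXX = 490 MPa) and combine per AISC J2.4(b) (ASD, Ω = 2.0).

R_n/Ω ≈ 1090 kN

t_e = 0.707 × 14 = 9.898 mm.
R_nwl = 0.6 × 490 × 9.898 × 580 × 10⁻³ = 1688 kN (longitudinal, 2 welds).
R_nwt = 0.6 × 490 × 9.898 × 170 × 10⁻³ = 494.7 kN (transverse, base value).
(i) R_nwl + R_nwt = 2183 kN; (ii) 0.85 R_nwl + 1.5 R_nwt = 2177 kN.
R_n = max = 2183 kN [governs: (i)]; R_n/Ω = 1091 kN.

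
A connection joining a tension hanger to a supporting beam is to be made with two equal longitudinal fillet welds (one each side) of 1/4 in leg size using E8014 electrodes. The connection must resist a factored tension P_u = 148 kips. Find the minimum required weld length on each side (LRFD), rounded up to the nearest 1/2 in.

L = 12 in on each side

E80XX → F_EXX = 80 ksi.
Throat t_e = 0.707 × 0.25 = 0.1767 in.
φr_n = 0.75 × 0.6 × 80 × 0.1767 = 6.363 kips/in.
L_req = P_u / φr_n = 148 / 6.363 = 23.26 in total.
Per side: 23.26 / 2 = 11.63 in.
Round up → use L = 12 in on each side.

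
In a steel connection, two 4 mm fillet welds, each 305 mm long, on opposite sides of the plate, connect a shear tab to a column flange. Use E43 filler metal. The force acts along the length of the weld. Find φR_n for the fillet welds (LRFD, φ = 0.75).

φR_n ≈ 334 kN

E43XX → F_EXX = 430 MPa.
Effective throat t_e = 0.707 × 4 = 2.828 mm.
Total length L = 610 mm; A_we = 2.828 × 610 = 1725 mm².
F_nw = 0.6 F_EXX = 0.6 × 430 = 258 MPa.
φR_n = 0.75 × 258 × 1725 × 10⁻³ = 333.8 kN.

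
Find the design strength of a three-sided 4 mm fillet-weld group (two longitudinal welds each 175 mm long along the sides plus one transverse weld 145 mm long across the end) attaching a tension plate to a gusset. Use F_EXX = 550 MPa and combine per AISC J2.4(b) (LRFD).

t_e = 0.707 × 4 = 2.828 mm.
R_nwl = 0.6 × 550 × 2.828 × 350 × 10⁻³ = 326.6 kN (longitudinal, 2 welds).
R_nwt = 0.6 × 550 × 2.828 × 145 × 10⁻³ = 135.3 kN (transverse, base value).
(i) R_nwl + R_nwt = 462 kN; (ii) 0.85 R_nwl + 1.5 R_nwt = 480.6 kN.
R_n = max = 480.6 kN [governs: (ii)]; φR_n = 360.5 kN.

φR_n ≈ 360 kN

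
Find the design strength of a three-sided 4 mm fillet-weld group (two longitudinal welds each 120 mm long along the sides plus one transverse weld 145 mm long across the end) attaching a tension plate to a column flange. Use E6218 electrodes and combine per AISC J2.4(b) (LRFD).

φR_n ≈ 333 kN

E62XX → F_EXX = 620 MPa.
t_e = 0.707 × 4 = 2.828 mm.
R_nwl = 0.6 × 620 × 2.828 × 240 × 10⁻³ = 252.5 kN (longitudinal, 2 welds).
R_nwt = 0.6 × 620 × 2.828 × 145 × 10⁻³ = 152.5 kN (transverse, base value).
(i) R_nwl + R_nwt = 405 kN; (ii) 0.85 R_nwl + 1.5 R_nwt = 443.4 kN.
R_n = max = 443.4 kN [governs: (ii)]; φR_n = 332.6 kN.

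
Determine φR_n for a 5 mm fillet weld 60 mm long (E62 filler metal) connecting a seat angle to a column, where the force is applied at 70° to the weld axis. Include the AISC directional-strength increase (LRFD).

φR_n ≈ 86.1 kN

E62XX → F_EXX = 620 MPa.
t_e = 0.707 × 5 = 3.535 mm; A_we = 3.535 × 60 = 212.1 mm².
Directional factor: 1.0 + 0.5 sin^1.5(70°) = 1.455.
F_nw = 0.6 × 620 × 1.455 = 541.4 MPa.
φR_n = 0.75 × 541.4 × 212.1 × 10⁻³ = 86.13 kN.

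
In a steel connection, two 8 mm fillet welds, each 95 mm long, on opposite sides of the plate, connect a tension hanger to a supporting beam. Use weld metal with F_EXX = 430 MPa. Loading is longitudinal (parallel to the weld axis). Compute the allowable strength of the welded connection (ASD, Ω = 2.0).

R_n/Ω ≈ 139 kN

Effective throat t_e = 0.707 × 8 = 5.656 mm.
Total length L = 190 mm; A_we = 5.656 × 190 = 1075 mm².
F_nw = 0.6 F_EXX = 0.6 × 430 = 258 MPa.
R_n = 258 × 1075 × 10⁻³ = 277.3 kN; R_n/Ω = 277.3/2.0 = 138.6 kN.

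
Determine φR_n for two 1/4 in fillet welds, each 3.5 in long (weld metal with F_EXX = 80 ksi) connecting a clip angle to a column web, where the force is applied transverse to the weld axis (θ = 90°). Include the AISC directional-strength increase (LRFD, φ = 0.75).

φR_n ≈ 66.8 kip

t_e = 0.707 × 0.25 = 0.1767 in; A_we = 0.1767 × 7 = 1.237 in².
Directional factor: 1.0 + 0.5 sin^1.5(90°) = 1.5.
F_nw = 0.6 × 80 × 1.5 = 72 ksi.
φR_n = 0.75 × 72 × 1.237 = 66.81 kip.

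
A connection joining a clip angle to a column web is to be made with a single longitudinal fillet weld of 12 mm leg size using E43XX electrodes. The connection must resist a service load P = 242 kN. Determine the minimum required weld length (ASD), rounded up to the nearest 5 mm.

E43XX → F_EXX = 430 MPa.
Throat t_e = 0.707 × 12 = 8.484 mm.
r_n/Ω = (0.6 × 430 × 8.484) / 2.0 = 1094 N/mm = 1.094 kN/mm.
L_req = P / (r_n/Ω) = 242 / 1.094 = 221.1 mm total.
Round up → use L = 225 mm.

L = 225 mm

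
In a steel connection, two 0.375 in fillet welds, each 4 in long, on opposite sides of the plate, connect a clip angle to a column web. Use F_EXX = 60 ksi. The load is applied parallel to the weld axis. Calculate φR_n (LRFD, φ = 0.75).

Effective throat t_e = 0.707 × 0.375 = 0.2651 in.
Total length L = 8 in; A_we = 0.2651 × 8 = 2.121 in².
F_nw = 0.6 F_EXX = 0.6 × 60 = 36 ksi.
φR_n = 0.75 × 36 × 2.121 = 57.27 kips.

φR_n ≈ 57.3 kips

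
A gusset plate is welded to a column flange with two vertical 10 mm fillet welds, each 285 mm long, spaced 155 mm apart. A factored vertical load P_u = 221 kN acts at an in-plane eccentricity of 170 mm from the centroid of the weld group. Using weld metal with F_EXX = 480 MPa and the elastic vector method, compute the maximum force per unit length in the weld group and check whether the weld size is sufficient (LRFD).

Total weld length L_w = 570 mm. Treat welds as unit-width lines.
Polar moment about centroid: J = 2[d³/12 + d(b/2)²] = 2[285³/12 + 285×77.5²] = 7282000 mm³.
Direct shear f_v = P/L_w = 221×10³ / 570 = 387.7 N/mm (vertical).
Torsion M = P·e = 221×10³ × 170 = 37570000 N·mm.
Critical point at (x, y) = (77.5, 142.5) from centroid. f_tx = M·y/J = 735.2 N/mm; f_ty = M·x/J = 399.9 N/mm.
Resultant f_max = √[f_tx² + (f_v + f_ty)²] = √[735.2² + (387.7 + 399.9)²] = 1077 N/mm.
Capacity per unit length: φr_n = 0.75 × 0.6 × 480 × (0.707 × 10) = 1527 N/mm.
1077 ≤ 1527 → adequate.

f_max ≈ 1080 N/mm; adequate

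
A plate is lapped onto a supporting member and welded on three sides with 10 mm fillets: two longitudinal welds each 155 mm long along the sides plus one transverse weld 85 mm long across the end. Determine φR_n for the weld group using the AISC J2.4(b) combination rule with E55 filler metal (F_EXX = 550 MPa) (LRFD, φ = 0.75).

t_e = 0.707 × 10 = 7.07 mm.
R_nwl = 0.6 × 550 × 7.07 × 310 × 10⁻³ = 723.3 kN (longitudinal, 2 welds).
R_nwt = 0.6 × 550 × 7.07 × 85 × 10⁻³ = 198.3 kN (transverse, base value).
(i) R_nwl + R_nwt = 921.6 kN; (ii) 0.85 R_nwl + 1.5 R_nwt = 912.2 kN.
R_n = max = 921.6 kN [governs: (i)]; φR_n = 691.2 kN.

φR_n ≈ 691 kN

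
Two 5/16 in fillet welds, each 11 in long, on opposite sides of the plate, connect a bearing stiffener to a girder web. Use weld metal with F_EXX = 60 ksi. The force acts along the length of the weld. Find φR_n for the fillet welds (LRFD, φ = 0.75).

Effective throat t_e = 0.707 × 0.3125 = 0.2209 in.
Total length L = 22 in; A_we = 0.2209 × 22 = 4.861 in².
F_nw = 0.6 F_EXX = 0.6 × 60 = 36 ksi.
φR_n = 0.75 × 36 × 4.861 = 131.2 kip.

φR_n ≈ 131 kip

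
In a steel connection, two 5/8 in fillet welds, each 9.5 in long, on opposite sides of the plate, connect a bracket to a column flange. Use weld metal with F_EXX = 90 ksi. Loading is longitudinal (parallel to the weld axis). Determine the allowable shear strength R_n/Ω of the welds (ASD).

Effective throat t_e = 0.707 × 0.625 = 0.4419 in.
Total length L = 19 in; A_we = 0.4419 × 19 = 8.396 in².
F_nw = 0.6 F_EXX = 0.6 × 90 = 54 ksi.
R_n = 54 × 8.396 = 453.4 kip; R_n/Ω = 453.4/2.0 = 226.7 kip.

R_n/Ω ≈ 227 kip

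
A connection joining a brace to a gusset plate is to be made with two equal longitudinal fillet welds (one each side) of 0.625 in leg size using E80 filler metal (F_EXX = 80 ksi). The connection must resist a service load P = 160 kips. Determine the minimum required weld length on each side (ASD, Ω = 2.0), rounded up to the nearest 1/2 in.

L = 8 in on each side

Throat t_e = 0.707 × 0.625 = 0.4419 in.
r_n/Ω = (0.6 × 80 × 0.4419) / 2.0 = 10.6 kip/in.
L_req = P / (r_n/Ω) = 160 / 10.6 = 15.09 in total.
Per side: 15.09 / 2 = 7.544 in.
Round up → use L = 8 in on each side.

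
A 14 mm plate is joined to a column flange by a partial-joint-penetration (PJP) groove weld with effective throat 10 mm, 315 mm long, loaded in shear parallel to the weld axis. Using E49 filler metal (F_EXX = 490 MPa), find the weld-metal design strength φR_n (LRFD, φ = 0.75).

φR_n ≈ 695 kN

Effective throat (given) t_e = 10 mm.
A_we = 10 × 315 = 3150 mm².
F_nw = 0.6 F_EXX = 294 MPa.
φR_n = 0.75 × 294 × 3150 × 10⁻³ = 694.6 kN.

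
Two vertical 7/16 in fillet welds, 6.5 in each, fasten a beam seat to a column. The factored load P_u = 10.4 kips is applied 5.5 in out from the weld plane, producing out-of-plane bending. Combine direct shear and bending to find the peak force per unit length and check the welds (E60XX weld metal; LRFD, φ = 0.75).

E60XX → F_EXX = 60 ksi.
L_w = 2 × 6.5 = 13 in; section modulus (unit throat) S = 2 × L²/6 = 14.08 in².
Direct shear f_v = P/L_w = 10.4/13 = 0.8 kip/in.
Moment M = P × e = 10.4 × 5.5 = 57.2 kip·in; bending f_b = M/S = 4.062 kip/in.
f_max = √(f_v² + f_b²) = √(0.8² + 4.062²) = 4.14 kip/in.
φr_n = 0.75 × 0.6 × 60 × (0.707 × 0.4375) = 8.351 kip/in → adequate.

f_max ≈ 4.14 kip/in; adequate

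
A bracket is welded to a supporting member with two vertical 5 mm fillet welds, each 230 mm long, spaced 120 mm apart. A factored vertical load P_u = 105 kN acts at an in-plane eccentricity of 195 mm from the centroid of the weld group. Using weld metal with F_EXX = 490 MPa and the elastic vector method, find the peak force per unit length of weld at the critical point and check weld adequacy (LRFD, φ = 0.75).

Total weld length L_w = 460 mm. Treat welds as unit-width lines.
Polar moment about centroid: J = 2[d³/12 + d(b/2)²] = 2[230³/12 + 230×60²] = 3684000 mm³.
Direct shear f_v = P/L_w = 105×10³ / 460 = 228.3 N/mm (vertical).
Torsion M = P·e = 105×10³ × 195 = 20475000 N·mm.
Critical point at (x, y) = (60, 115) from centroid. f_tx = M·y/J = 639.2 N/mm; f_ty = M·x/J = 333.5 N/mm.
Resultant f_max = √[f_tx² + (f_v + f_ty)²] = √[639.2² + (228.3 + 333.5)²] = 850.9 N/mm.
Capacity per unit length: φr_n = 0.75 × 0.6 × 490 × (0.707 × 5) = 779.5 N/mm.
850.9 > 779.5 → NOT adequate.

f_max ≈ 851 N/mm; NOT adequate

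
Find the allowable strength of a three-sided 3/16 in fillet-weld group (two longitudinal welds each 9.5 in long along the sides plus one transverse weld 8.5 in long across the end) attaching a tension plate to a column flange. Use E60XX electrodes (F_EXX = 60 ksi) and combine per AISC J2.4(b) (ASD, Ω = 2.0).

t_e = 0.707 × 0.1875 = 0.1326 in.
R_nwl = 0.6 × 60 × 0.1326 × 19 = 90.67 kips (longitudinal, 2 welds).
R_nwt = 0.6 × 60 × 0.1326 × 8.5 = 40.56 kips (transverse, base value).
(i) R_nwl + R_nwt = 131.2 kips; (ii) 0.85 R_nwl + 1.5 R_nwt = 137.9 kips.
R_n = max = 137.9 kips [governs: (ii)]; R_n/Ω = 68.96 kips.

R_n/Ω ≈ 69 kips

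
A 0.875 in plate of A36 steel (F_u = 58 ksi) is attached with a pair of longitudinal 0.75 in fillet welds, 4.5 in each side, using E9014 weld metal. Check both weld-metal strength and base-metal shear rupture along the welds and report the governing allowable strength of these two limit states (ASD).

E90XX → F_EXX = 90 ksi.
t_e = 0.707 × 0.75 = 0.5302 in; L = 9 in.
Weld metal: R_n/Ω = (1/2.0) × 0.6 × 90 × 0.5302 × 9 = 128.9 kips.
Base metal (shear rupture): R_n/Ω = (1/2.0) × 0.6 × 58 × 0.875 × 9 = 137 kips.
Governing: weld metal.

R_n/Ω ≈ 129 kips (weld metal governs)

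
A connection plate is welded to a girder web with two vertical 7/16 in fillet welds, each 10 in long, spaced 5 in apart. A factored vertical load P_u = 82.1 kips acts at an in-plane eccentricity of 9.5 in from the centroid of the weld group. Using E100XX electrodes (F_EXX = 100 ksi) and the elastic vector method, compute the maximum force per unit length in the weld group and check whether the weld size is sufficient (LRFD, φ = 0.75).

Total weld length L_w = 20 in. Treat welds as unit-width lines.
Polar moment about centroid: J = 2[d³/12 + d(b/2)²] = 2[10³/12 + 10×2.5²] = 291.7 in³.
Direct shear f_v = P/L_w = 82.1 / 20 = 4.105 kip/in (vertical).
Torsion M = P·e = 82.1 × 9.5 = 779.95 kip·in.
Critical point at (x, y) = (2.5, 5) from centroid. f_tx = M·y/J = 13.37 kip/in; f_ty = M·x/J = 6.685 kip/in.
Resultant f_max = √[f_tx² + (f_v + f_ty)²] = √[13.37² + (4.105 + 6.685)²] = 17.18 kip/in.
Capacity per unit length: φr_n = 0.75 × 0.6 × 100 × (0.707 × 0.4375) = 13.92 kip/in.
17.18 > 13.92 → NOT adequate.

f_max ≈ 17.2 kip/in; NOT adequate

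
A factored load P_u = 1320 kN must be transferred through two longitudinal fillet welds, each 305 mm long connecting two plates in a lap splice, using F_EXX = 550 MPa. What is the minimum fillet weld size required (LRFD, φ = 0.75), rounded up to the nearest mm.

w = 13 mm

Total weld length L = 610 mm.
Required throat t_e = P_u / (φ × 0.6 F_EXX × L) = 1320 / (0.75 × 0.6 × 550 × 610 × 10⁻³) = 8.743 mm.
Required leg w = t_e / 0.707 = 12.37 mm → use 13 mm.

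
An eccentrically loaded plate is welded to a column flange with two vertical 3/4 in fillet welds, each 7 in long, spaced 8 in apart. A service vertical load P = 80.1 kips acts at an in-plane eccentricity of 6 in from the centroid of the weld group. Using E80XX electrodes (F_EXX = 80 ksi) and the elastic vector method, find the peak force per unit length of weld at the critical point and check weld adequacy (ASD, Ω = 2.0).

f_max ≈ 13.9 kip/in; NOT adequate

Total weld length L_w = 14 in. Treat welds as unit-width lines.
Polar moment about centroid: J = 2[d³/12 + d(b/2)²] = 2[7³/12 + 7×4²] = 281.2 in³.
Direct shear f_v = P/L_w = 80.1 / 14 = 5.721 kip/in (vertical).
Torsion M = P·e = 80.1 × 6 = 480.6 kip·in.
Critical point at (x, y) = (4, 3.5) from centroid. f_tx = M·y/J = 5.983 kip/in; f_ty = M·x/J = 6.837 kip/in.
Resultant f_max = √[f_tx² + (f_v + f_ty)²] = √[5.983² + (5.721 + 6.837)²] = 13.91 kip/in.
Capacity per unit length: r_n/Ω = (1/2.0) × 0.6 × 80 × (0.707 × 0.75) = 12.73 kip/in.
13.91 > 12.73 → NOT adequate.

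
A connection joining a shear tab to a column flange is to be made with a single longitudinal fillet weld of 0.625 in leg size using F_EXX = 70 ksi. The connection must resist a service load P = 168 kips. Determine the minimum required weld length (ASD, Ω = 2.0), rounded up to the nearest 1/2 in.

L = 18.5 in

Throat t_e = 0.707 × 0.625 = 0.4419 in.
r_n/Ω = (0.6 × 70 × 0.4419) / 2.0 = 9.279 kip/in.
L_req = P / (r_n/Ω) = 168 / 9.279 = 18.1 in total.
Round up → use L = 18.5 in.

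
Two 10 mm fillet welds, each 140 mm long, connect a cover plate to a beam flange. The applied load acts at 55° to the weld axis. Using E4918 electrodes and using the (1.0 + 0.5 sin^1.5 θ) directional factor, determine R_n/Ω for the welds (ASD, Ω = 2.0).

E49XX → F_EXX = 490 MPa.
t_e = 0.707 × 10 = 7.07 mm; A_we = 7.07 × 280 = 1980 mm².
Directional factor: 1.0 + 0.5 sin^1.5(55°) = 1.371.
F_nw = 0.6 × 490 × 1.371 = 403 MPa.
R_n/Ω = (403 × 1980) / 2.0 × 10⁻³ = 398.9 kN.

R_n/Ω ≈ 399 kN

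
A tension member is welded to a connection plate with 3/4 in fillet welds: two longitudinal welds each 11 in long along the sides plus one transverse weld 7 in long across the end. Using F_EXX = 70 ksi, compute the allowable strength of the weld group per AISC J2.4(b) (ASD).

R_n/Ω ≈ 325 kips

t_e = 0.707 × 0.75 = 0.5302 in.
R_nwl = 0.6 × 70 × 0.5302 × 22 = 490 kips (longitudinal, 2 welds).
R_nwt = 0.6 × 70 × 0.5302 × 7 = 155.9 kips (transverse, base value).
(i) R_nwl + R_nwt = 645.8 kips; (ii) 0.85 R_nwl + 1.5 R_nwt = 650.3 kips.
R_n = max = 650.3 kips [governs: (ii)]; R_n/Ω = 325.1 kips.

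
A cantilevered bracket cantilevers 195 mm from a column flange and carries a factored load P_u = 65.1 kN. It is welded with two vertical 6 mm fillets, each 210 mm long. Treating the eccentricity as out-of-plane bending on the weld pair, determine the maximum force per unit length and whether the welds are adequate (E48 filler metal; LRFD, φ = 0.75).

f_max ≈ 877 N/mm; adequate

E48XX → F_EXX = 480 MPa.
L_w = 2 × 210 = 420 mm; section modulus (unit throat) S = 2 × L²/6 = 14700 mm².
Direct shear f_v = P/L_w = 65.1×10³/420 = 155 N/mm.
Moment M = P × e = 65.1×10³ × 195 = 12694000 N·mm; bending f_b = M/S = 863.6 N/mm.
f_max = √(f_v² + f_b²) = √(155² + 863.6²) = 877.4 N/mm.
φr_n = 0.75 × 0.6 × 480 × (0.707 × 6) = 916.3 N/mm → adequate.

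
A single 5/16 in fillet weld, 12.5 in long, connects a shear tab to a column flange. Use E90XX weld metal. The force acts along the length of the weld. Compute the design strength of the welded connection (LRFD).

φR_n ≈ 112 kips

E90XX → F_EXX = 90 ksi.
Effective throat t_e = 0.707 × 0.3125 = 0.2209 in.
Total length L = 12.5 in; A_we = 0.2209 × 12.5 = 2.762 in².
F_nw = 0.6 F_EXX = 0.6 × 90 = 54 ksi.
φR_n = 0.75 × 54 × 2.762 = 111.8 kips.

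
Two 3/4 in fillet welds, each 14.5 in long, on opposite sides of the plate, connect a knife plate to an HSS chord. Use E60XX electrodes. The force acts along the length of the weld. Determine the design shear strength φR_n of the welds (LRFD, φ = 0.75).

E60XX → F_EXX = 60 ksi.
Effective throat t_e = 0.707 × 0.75 = 0.5302 in.
Total length L = 29 in; A_we = 0.5302 × 29 = 15.38 in².
F_nw = 0.6 F_EXX = 0.6 × 60 = 36 ksi.
φR_n = 0.75 × 36 × 15.38 = 415.2 kip.

φR_n ≈ 415 kip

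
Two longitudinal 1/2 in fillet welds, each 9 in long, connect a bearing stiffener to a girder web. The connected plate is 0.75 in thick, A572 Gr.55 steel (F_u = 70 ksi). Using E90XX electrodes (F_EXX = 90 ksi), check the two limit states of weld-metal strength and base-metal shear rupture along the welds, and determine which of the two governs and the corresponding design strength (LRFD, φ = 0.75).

φR_n ≈ 258 kips (weld metal governs)

t_e = 0.707 × 0.5 = 0.3535 in; L = 18 in.
Weld metal: φR_n = 0.75 × 0.6 × 90 × 0.3535 × 18 = 257.7 kips.
Base metal (shear rupture): φR_n = 0.75 × 0.6 × 70 × 0.75 × 18 = 425.2 kips.
Governing: weld metal.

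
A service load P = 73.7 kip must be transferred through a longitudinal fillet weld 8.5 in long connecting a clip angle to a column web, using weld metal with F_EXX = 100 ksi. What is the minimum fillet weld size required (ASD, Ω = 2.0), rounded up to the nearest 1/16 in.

Total weld length L = 8.5 in.
Required throat t_e = P × Ω / (0.6 F_EXX × L) = 73.7 × 2.0 / (0.6 × 100 × 8.5) = 0.289 in.
Required leg w = t_e / 0.707 = 0.4088 in → use 7/16 in.

w = 7/16 in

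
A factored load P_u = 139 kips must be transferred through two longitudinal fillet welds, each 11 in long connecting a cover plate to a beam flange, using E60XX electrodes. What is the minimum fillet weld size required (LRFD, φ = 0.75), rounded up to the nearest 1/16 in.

w = 3/8 in

E60XX → F_EXX = 60 ksi.
Total weld length L = 22 in.
Required throat t_e = P_u / (φ × 0.6 F_EXX × L) = 139 / (0.75 × 0.6 × 60 × 22) = 0.234 in.
Required leg w = t_e / 0.707 = 0.331 in → use 3/8 in.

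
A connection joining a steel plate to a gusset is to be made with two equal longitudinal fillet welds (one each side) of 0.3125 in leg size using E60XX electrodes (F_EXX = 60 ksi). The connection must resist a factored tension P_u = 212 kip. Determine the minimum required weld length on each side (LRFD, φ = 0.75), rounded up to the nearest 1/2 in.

Throat t_e = 0.707 × 0.3125 = 0.2209 in.
φr_n = 0.75 × 0.6 × 60 × 0.2209 = 5.965 kip/in.
L_req = P_u / φr_n = 212 / 5.965 = 35.54 in total.
Per side: 35.54 / 2 = 17.77 in.
Round up → use L = 18 in on each side.

L = 18 in on each side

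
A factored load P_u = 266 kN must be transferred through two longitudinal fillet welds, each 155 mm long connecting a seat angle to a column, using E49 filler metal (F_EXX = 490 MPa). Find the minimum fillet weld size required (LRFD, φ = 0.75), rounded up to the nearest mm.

Total weld length L = 310 mm.
Required throat t_e = P_u / (φ × 0.6 F_EXX × L) = 266 / (0.75 × 0.6 × 490 × 310 × 10⁻³) = 3.891 mm.
Required leg w = t_e / 0.707 = 5.504 mm → use 6 mm.

w = 6 mm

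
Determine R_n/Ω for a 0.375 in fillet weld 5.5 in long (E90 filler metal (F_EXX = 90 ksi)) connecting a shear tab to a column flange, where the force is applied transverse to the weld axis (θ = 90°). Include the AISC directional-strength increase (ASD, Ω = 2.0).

t_e = 0.707 × 0.375 = 0.2651 in; A_we = 0.2651 × 5.5 = 1.458 in².
Directional factor: 1.0 + 0.5 sin^1.5(90°) = 1.5.
F_nw = 0.6 × 90 × 1.5 = 81 ksi.
R_n/Ω = (81 × 1.458) / 2.0 = 59.06 kips.

R_n/Ω ≈ 59.1 kips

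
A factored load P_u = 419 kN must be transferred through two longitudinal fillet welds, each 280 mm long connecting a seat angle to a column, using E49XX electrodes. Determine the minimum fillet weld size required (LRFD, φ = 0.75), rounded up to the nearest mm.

w = 5 mm

E49XX → F_EXX = 490 MPa.
Total weld length L = 560 mm.
Required throat t_e = P_u / (φ × 0.6 F_EXX × L) = 419 / (0.75 × 0.6 × 490 × 560 × 10⁻³) = 3.393 mm.
Required leg w = t_e / 0.707 = 4.8 mm → use 5 mm.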